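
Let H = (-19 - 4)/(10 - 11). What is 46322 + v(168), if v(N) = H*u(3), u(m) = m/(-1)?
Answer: 46253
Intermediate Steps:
u(m) = -m (u(m) = m*(-1) = -m)
H = 23 (H = -23/(-1) = -23*(-1) = 23)
v(N) = -69 (v(N) = 23*(-1*3) = 23*(-3) = -69)
46322 + v(168) = 46322 - 69 = 46253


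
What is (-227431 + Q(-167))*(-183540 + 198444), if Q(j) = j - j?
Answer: -3389631624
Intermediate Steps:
Q(j) = 0
(-227431 + Q(-167))*(-183540 + 198444) = (-227431 + 0)*(-183540 + 198444) = -227431*14904 = -3389631624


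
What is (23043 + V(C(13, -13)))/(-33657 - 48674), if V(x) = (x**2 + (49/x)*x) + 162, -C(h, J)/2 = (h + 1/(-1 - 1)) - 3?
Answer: -23615/82331 ≈ -0.28683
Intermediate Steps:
C(h, J) = 7 - 2*h (C(h, J) = -2*((h + 1/(-1 - 1)) - 3) = -2*((h + 1/(-2)) - 3) = -2*((h - 1/2) - 3) = -2*((-1/2 + h) - 3) = -2*(-7/2 + h) = 7 - 2*h)
V(x) = 211 + x**2 (V(x) = (x**2 + 49) + 162 = (49 + x**2) + 162 = 211 + x**2)
(23043 + V(C(13, -13)))/(-33657 - 48674) = (23043 + (211 + (7 - 2*13)**2))/(-33657 - 48674) = (23043 + (211 + (7 - 26)**2))/(-82331) = (23043 + (211 + (-19)**2))*(-1/82331) = (23043 + (211 + 361))*(-1/82331) = (23043 + 572)*(-1/82331) = 23615*(-1/82331) = -23615/82331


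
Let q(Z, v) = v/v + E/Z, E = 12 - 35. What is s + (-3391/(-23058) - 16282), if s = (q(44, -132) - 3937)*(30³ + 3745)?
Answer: -5582096144815/46116 ≈ -1.2104e+8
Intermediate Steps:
E = -23
q(Z, v) = 1 - 23/Z (q(Z, v) = v/v - 23/Z = 1 - 23/Z)
s = -484113565/4 (s = ((-23 + 44)/44 - 3937)*(30³ + 3745) = ((1/44)*21 - 3937)*(27000 + 3745) = (21/44 - 3937)*30745 = -173207/44*30745 = -484113565/4 ≈ -1.2103e+8)
s + (-3391/(-23058) - 16282) = -484113565/4 + (-3391/(-23058) - 16282) = -484113565/4 + (-3391*(-1/23058) - 16282) = -484113565/4 + (3391/23058 - 16282) = -484113565/4 - 375426965/23058 = -5582096144815/46116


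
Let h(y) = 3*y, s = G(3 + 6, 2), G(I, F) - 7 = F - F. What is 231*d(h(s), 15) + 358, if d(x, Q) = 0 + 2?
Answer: 820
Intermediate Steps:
G(I, F) = 7 (G(I, F) = 7 + (F - F) = 7 + 0 = 7)
s = 7
d(x, Q) = 2
231*d(h(s), 15) + 358 = 231*2 + 358 = 462 + 358 = 820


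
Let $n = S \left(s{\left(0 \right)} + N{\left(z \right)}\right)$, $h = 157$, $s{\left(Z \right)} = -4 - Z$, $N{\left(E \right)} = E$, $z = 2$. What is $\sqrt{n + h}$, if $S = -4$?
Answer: $\sqrt{165} \approx 12.845$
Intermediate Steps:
$n = 8$ ($n = - 4 \left(\left(-4 - 0\right) + 2\right) = - 4 \left(\left(-4 + 0\right) + 2\right) = - 4 \left(-4 + 2\right) = \left(-4\right) \left(-2\right) = 8$)
$\sqrt{n + h} = \sqrt{8 + 157} = \sqrt{165}$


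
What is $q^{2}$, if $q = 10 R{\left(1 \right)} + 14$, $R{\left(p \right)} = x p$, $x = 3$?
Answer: $1936$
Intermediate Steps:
$R{\left(p \right)} = 3 p$
$q = 44$ ($q = 10 \cdot 3 \cdot 1 + 14 = 10 \cdot 3 + 14 = 30 + 14 = 44$)
$q^{2} = 44^{2} = 1936$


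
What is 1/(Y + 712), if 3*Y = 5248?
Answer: 3/7384 ≈ 0.00040628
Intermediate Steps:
Y = 5248/3 (Y = (⅓)*5248 = 5248/3 ≈ 1749.3)
1/(Y + 712) = 1/(5248/3 + 712) = 1/(7384/3) = 3/7384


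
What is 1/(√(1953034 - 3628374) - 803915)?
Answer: -160783/129256200513 - 2*I*√418835/646281002565 ≈ -1.2439e-6 - 2.0028e-9*I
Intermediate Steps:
1/(√(1953034 - 3628374) - 803915) = 1/(√(-1675340) - 803915) = 1/(2*I*√418835 - 803915) = 1/(-803915 + 2*I*√418835)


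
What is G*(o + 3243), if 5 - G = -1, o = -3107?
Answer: 816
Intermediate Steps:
G = 6 (G = 5 - 1*(-1) = 5 + 1 = 6)
G*(o + 3243) = 6*(-3107 + 3243) = 6*136 = 816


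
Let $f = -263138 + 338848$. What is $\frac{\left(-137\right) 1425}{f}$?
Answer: $- \frac{39045}{15142} \approx -2.5786$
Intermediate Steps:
$f = 75710$
$\frac{\left(-137\right) 1425}{f} = \frac{\left(-137\right) 1425}{75710} = \left(-195225\right) \frac{1}{75710} = - \frac{39045}{15142}$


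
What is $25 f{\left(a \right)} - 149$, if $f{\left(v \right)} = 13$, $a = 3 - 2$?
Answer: $176$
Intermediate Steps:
$a = 1$ ($a = 3 - 2 = 1$)
$25 f{\left(a \right)} - 149 = 25 \cdot 13 - 149 = 325 - 149 = 176$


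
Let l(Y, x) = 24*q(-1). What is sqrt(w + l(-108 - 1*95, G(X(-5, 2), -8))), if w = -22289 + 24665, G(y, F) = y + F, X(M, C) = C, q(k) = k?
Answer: 28*sqrt(3) ≈ 48.497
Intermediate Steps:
G(y, F) = F + y
l(Y, x) = -24 (l(Y, x) = 24*(-1) = -24)
w = 2376
sqrt(w + l(-108 - 1*95, G(X(-5, 2), -8))) = sqrt(2376 - 24) = sqrt(2352) = 28*sqrt(3)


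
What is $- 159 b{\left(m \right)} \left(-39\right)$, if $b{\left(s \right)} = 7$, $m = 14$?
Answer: $43407$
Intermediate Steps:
$- 159 b{\left(m \right)} \left(-39\right) = \left(-159\right) 7 \left(-39\right) = \left(-1113\right) \left(-39\right) = 43407$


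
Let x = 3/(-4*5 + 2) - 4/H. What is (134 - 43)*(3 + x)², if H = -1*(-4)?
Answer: 11011/36 ≈ 305.86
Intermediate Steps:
H = 4
x = -7/6 (x = 3/(-4*5 + 2) - 4/4 = 3/(-20 + 2) - 4*¼ = 3/(-18) - 1 = 3*(-1/18) - 1 = -⅙ - 1 = -7/6 ≈ -1.1667)
(134 - 43)*(3 + x)² = (134 - 43)*(3 - 7/6)² = 91*(11/6)² = 91*(121/36) = 11011/36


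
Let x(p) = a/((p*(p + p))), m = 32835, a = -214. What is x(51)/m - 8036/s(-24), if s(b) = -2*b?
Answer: -57192101933/341615340 ≈ -167.42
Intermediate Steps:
x(p) = -107/p² (x(p) = -214*1/(p*(p + p)) = -214*1/(2*p²) = -107/p²)
x(51)/m - 8036/s(-24) = -107/51²/32835 - 8036/((-2*(-24))) = -107*1/2601*(1/32835) - 8036/48 = -107/2601*1/32835 - 8036*1/48 = -107/85403835 - 2009/12 = -57192101933/341615340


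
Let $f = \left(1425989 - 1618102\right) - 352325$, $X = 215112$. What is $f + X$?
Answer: $-329326$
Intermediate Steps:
$f = -544438$ ($f = -192113 - 352325 = -544438$)
$f + X = -544438 + 215112 = -329326$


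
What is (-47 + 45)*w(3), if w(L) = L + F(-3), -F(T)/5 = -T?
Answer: 24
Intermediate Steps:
F(T) = 5*T (F(T) = -(-5)*T = 5*T)
w(L) = -15 + L (w(L) = L + 5*(-3) = L - 15 = -15 + L)
(-47 + 45)*w(3) = (-47 + 45)*(-15 + 3) = -2*(-12) = 24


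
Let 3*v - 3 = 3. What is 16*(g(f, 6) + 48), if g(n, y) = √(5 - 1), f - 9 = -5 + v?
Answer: 800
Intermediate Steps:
v = 2 (v = 1 + (⅓)*3 = 1 + 1 = 2)
f = 6 (f = 9 + (-5 + 2) = 9 - 3 = 6)
g(n, y) = 2 (g(n, y) = √4 = 2)
16*(g(f, 6) + 48) = 16*(2 + 48) = 16*50 = 800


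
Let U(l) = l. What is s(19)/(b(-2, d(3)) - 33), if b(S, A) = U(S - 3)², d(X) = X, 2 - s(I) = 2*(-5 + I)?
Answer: 13/4 ≈ 3.2500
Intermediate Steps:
s(I) = 12 - 2*I (s(I) = 2 - 2*(-5 + I) = 2 - (-10 + 2*I) = 2 + (10 - 2*I) = 12 - 2*I)
b(S, A) = (-3 + S)² (b(S, A) = (S - 3)² = (-3 + S)²)
s(19)/(b(-2, d(3)) - 33) = (12 - 2*19)/((-3 - 2)² - 33) = (12 - 38)/((-5)² - 33) = -26/(25 - 33) = -26/(-8) = -⅛*(-26) = 13/4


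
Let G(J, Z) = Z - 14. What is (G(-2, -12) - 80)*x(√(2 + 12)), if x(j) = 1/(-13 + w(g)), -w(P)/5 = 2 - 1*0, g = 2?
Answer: 106/23 ≈ 4.6087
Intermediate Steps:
G(J, Z) = -14 + Z
w(P) = -10 (w(P) = -5*(2 - 1*0) = -5*(2 + 0) = -5*2 = -10)
x(j) = -1/23 (x(j) = 1/(-13 - 10) = 1/(-23) = -1/23)
(G(-2, -12) - 80)*x(√(2 + 12)) = ((-14 - 12) - 80)*(-1/23) = (-26 - 80)*(-1/23) = -106*(-1/23) = 106/23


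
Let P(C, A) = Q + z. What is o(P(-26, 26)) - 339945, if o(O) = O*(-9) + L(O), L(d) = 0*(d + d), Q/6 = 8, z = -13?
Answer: -340260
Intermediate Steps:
Q = 48 (Q = 6*8 = 48)
L(d) = 0 (L(d) = 0*(2*d) = 0)
P(C, A) = 35 (P(C, A) = 48 - 13 = 35)
o(O) = -9*O (o(O) = O*(-9) + 0 = -9*O + 0 = -9*O)
o(P(-26, 26)) - 339945 = -9*35 - 339945 = -315 - 339945 = -340260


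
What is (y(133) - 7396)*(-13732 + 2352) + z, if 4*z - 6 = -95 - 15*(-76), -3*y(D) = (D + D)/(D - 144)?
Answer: 11097901723/132 ≈ 8.4075e+7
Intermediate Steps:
y(D) = -2*D/(3*(-144 + D)) (y(D) = -(D + D)/(3*(D - 144)) = -2*D/(3*(-144 + D)))
z = 1051/4 (z = 3/2 + (-95 - 15*(-76))/4 = 3/2 + (-95 + 1140)/4 = 3/2 + (¼)*1045 = 3/2 + 1045/4 = 1051/4 ≈ 262.75)
(y(133) - 7396)*(-13732 + 2352) + z = (-2*133/(-432 + 3*133) - 7396)*(-13732 + 2352) + 1051/4 = (-2*133/(-432 + 399) - 7396)*(-11380) + 1051/4 = (-2*133/(-33) - 7396)*(-11380) + 1051/4 = (-2*133*(-1/33) - 7396)*(-11380) + 1051/4 = (266/33 - 7396)*(-11380) + 1051/4 = -243802/33*(-11380) + 1051/4 = 2774466760/33 + 1051/4 = 11097901723/132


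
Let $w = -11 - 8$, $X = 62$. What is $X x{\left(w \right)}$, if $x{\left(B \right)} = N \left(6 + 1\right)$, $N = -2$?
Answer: $-868$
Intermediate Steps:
$w = -19$ ($w = -11 - 8 = -19$)
$x{\left(B \right)} = -14$ ($x{\left(B \right)} = - 2 \left(6 + 1\right) = \left(-2\right) 7 = -14$)
$X x{\left(w \right)} = 62 \left(-14\right) = -868$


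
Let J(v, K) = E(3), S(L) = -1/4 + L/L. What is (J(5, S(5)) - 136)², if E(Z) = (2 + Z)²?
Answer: 12321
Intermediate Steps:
S(L) = ¾ (S(L) = -1*¼ + 1 = -¼ + 1 = ¾)
J(v, K) = 25 (J(v, K) = (2 + 3)² = 5² = 25)
(J(5, S(5)) - 136)² = (25 - 136)² = (-111)² = 12321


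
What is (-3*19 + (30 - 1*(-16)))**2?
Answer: 121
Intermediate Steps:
(-3*19 + (30 - 1*(-16)))**2 = (-57 + (30 + 16))**2 = (-57 + 46)**2 = (-11)**2 = 121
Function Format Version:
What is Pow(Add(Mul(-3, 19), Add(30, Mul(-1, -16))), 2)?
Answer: 121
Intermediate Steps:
Pow(Add(Mul(-3, 19), Add(30, Mul(-1, -16))), 2) = Pow(Add(-57, Add(30, 16)), 2) = Pow(Add(-57, 46), 2) = Pow(-11, 2) = 121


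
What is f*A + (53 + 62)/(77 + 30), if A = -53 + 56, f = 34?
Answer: 11029/107 ≈ 103.07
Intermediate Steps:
A = 3
f*A + (53 + 62)/(77 + 30) = 34*3 + (53 + 62)/(77 + 30) = 102 + 115/107 = 11029/107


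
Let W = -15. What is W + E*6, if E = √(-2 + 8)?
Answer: -15 + 6*√6 ≈ -0.30306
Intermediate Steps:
E = √6 ≈ 2.4495
W + E*6 = -15 + √6*6 = -15 + 6*√6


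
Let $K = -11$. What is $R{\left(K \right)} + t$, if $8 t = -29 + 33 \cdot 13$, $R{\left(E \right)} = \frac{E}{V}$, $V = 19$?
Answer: $\frac{939}{19} \approx 49.421$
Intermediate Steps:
$R{\left(E \right)} = \frac{E}{19}$
$t = 50$ ($t = \frac{-29 + 33 \cdot 13}{8} = \frac{-29 + 429}{8} = \frac{1}{8} \cdot 400 = 50$)
$R{\left(K \right)} + t = \frac{1}{19} \left(-11\right) + 50 = - \frac{11}{19} + 50 = \frac{939}{19}$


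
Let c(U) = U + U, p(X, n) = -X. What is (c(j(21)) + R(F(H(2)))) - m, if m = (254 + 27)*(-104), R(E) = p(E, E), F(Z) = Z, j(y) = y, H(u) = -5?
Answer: 29271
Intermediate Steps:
R(E) = -E
c(U) = 2*U
m = -29224 (m = 281*(-104) = -29224)
(c(j(21)) + R(F(H(2)))) - m = (2*21 - 1*(-5)) - 1*(-29224) = (42 + 5) + 29224 = 47 + 29224 = 29271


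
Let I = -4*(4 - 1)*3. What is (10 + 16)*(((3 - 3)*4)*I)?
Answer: 0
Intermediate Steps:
I = -36 (I = -4*3*3 = -12*3 = -36)
(10 + 16)*(((3 - 3)*4)*I) = (10 + 16)*(((3 - 3)*4)*(-36)) = 26*((0*4)*(-36)) = 26*(0*(-36)) = 26*0 = 0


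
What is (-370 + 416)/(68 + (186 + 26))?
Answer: 23/140 ≈ 0.16429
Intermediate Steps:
(-370 + 416)/(68 + (186 + 26)) = 46/(68 + 212) = 46/280 = 46*(1/280) = 23/140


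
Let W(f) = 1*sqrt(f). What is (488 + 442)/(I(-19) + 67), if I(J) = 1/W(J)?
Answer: 591945/42646 + 465*I*sqrt(19)/42646 ≈ 13.88 + 0.047528*I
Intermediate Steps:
W(f) = sqrt(f)
I(J) = 1/sqrt(J) (I(J) = 1/(sqrt(J)) = 1/sqrt(J))
(488 + 442)/(I(-19) + 67) = (488 + 442)/(1/sqrt(-19) + 67) = 930/(-I*sqrt(19)/19 + 67) = 930/(67 - I*sqrt(19)/19)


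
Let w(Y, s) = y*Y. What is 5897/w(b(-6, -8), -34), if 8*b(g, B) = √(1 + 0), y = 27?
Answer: 47176/27 ≈ 1747.3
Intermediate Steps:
b(g, B) = ⅛ (b(g, B) = √(1 + 0)/8 = √1/8 = (⅛)*1 = ⅛)
w(Y, s) = 27*Y
5897/w(b(-6, -8), -34) = 5897/((27*(⅛))) = 5897/(27/8) = 5897*(8/27) = 47176/27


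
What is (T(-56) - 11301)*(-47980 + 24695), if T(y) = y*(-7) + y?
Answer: 255320025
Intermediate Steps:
T(y) = -6*y (T(y) = -7*y + y = -6*y)
(T(-56) - 11301)*(-47980 + 24695) = (-6*(-56) - 11301)*(-47980 + 24695) = (336 - 11301)*(-23285) = -10965*(-23285) = 255320025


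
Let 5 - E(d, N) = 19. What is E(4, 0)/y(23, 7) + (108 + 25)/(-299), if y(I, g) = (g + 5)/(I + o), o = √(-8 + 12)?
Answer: -53123/1794 ≈ -29.611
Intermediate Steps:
o = 2 (o = √4 = 2)
E(d, N) = -14 (E(d, N) = 5 - 1*19 = 5 - 19 = -14)
y(I, g) = (5 + g)/(2 + I) (y(I, g) = (g + 5)/(I + 2) = (5 + g)/(2 + I))
E(4, 0)/y(23, 7) + (108 + 25)/(-299) = -14*(2 + 23)/(5 + 7) + (108 + 25)/(-299) = -14/(12/25) + 133*(-1/299) = -14/((1/25)*12) - 133/299 = -14/12/25 - 133/299 = -14*25/12 - 133/299 = -175/6 - 133/299 = -53123/1794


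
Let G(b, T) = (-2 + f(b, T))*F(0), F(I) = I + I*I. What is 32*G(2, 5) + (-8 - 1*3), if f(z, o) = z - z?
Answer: -11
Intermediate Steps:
f(z, o) = 0
F(I) = I + I²
G(b, T) = 0 (G(b, T) = (-2 + 0)*(0*(1 + 0)) = -0 = -2*0 = 0)
32*G(2, 5) + (-8 - 1*3) = 32*0 + (-8 - 1*3) = 0 + (-8 - 3) = 0 - 11 = -11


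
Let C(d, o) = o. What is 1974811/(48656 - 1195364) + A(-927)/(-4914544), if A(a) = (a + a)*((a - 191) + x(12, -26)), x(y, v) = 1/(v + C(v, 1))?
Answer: -37757015080079/17611084128600 ≈ -2.1439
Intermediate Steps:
x(y, v) = 1/(1 + v) (x(y, v) = 1/(v + 1) = 1/(1 + v))
A(a) = 2*a*(-4776/25 + a) (A(a) = (a + a)*((a - 191) + 1/(1 - 26)) = (2*a)*((-191 + a) + 1/(-25)) = (2*a)*((-191 + a) - 1/25) = (2*a)*(-4776/25 + a) = 2*a*(-4776/25 + a))
1974811/(48656 - 1195364) + A(-927)/(-4914544) = 1974811/(48656 - 1195364) + ((2/25)*(-927)*(-4776 + 25*(-927)))/(-4914544) = 1974811/(-1146708) + ((2/25)*(-927)*(-4776 - 23175))*(-1/4914544) = 1974811*(-1/1146708) + ((2/25)*(-927)*(-27951))*(-1/4914544) = -1974811/1146708 + (51821154/25)*(-1/4914544) = -1974811/1146708 - 25910577/61431800 = -37757015080079/17611084128600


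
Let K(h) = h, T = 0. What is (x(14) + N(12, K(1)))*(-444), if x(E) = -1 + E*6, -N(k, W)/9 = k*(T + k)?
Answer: 538572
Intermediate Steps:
N(k, W) = -9*k² (N(k, W) = -9*k*(0 + k) = -9*k*k = -9*k²)
x(E) = -1 + 6*E
(x(14) + N(12, K(1)))*(-444) = ((-1 + 6*14) - 9*12²)*(-444) = ((-1 + 84) - 9*144)*(-444) = (83 - 1296)*(-444) = -1213*(-444) = 538572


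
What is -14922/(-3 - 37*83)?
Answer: 7461/1537 ≈ 4.8543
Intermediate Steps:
-14922/(-3 - 37*83) = -14922/(-3 - 3071) = -14922/(-3074) = -14922*(-1/3074) = 7461/1537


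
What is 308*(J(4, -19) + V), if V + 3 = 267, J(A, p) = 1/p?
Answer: 1544620/19 ≈ 81296.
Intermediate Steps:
V = 264 (V = -3 + 267 = 264)
308*(J(4, -19) + V) = 308*(1/(-19) + 264) = 308*(-1/19 + 264) = 308*(5015/19) = 1544620/19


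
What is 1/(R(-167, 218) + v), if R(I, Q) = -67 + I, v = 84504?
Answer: 1/84270 ≈ 1.1867e-5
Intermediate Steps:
1/(R(-167, 218) + v) = 1/((-67 - 167) + 84504) = 1/(-234 + 84504) = 1/84270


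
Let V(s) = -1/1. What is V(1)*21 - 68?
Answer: -89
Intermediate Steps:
V(s) = -1
V(1)*21 - 68 = -1*21 - 68 = -21 - 68 = -89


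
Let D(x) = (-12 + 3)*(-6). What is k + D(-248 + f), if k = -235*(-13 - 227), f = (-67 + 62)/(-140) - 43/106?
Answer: 56454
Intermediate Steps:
f = -549/1484 (f = -5*(-1/140) - 43*1/106 = 1/28 - 43/106 = -549/1484 ≈ -0.36995)
D(x) = 54 (D(x) = -9*(-6) = 54)
k = 56400 (k = -235*(-240) = 56400)
k + D(-248 + f) = 56400 + 54 = 56454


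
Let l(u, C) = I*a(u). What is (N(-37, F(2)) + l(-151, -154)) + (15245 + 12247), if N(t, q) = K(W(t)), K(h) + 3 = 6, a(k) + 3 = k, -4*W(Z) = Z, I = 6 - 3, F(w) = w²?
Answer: 27033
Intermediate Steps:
I = 3
W(Z) = -Z/4
a(k) = -3 + k
K(h) = 3 (K(h) = -3 + 6 = 3)
N(t, q) = 3
l(u, C) = -9 + 3*u (l(u, C) = 3*(-3 + u) = -9 + 3*u)
(N(-37, F(2)) + l(-151, -154)) + (15245 + 12247) = (3 + (-9 + 3*(-151))) + (15245 + 12247) = (3 + (-9 - 453)) + 27492 = (3 - 462) + 27492 = -459 + 27492 = 27033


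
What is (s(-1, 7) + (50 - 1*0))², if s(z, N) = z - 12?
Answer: 1369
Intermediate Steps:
s(z, N) = -12 + z
(s(-1, 7) + (50 - 1*0))² = ((-12 - 1) + (50 - 1*0))² = (-13 + (50 + 0))² = (-13 + 50)² = 37² = 1369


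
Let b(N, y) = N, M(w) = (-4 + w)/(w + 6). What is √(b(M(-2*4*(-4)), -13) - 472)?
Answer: 11*I*√1406/19 ≈ 21.709*I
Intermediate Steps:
M(w) = (-4 + w)/(6 + w)
√(b(M(-2*4*(-4)), -13) - 472) = √((-4 - 2*4*(-4))/(6 - 2*4*(-4)) - 472) = √((-4 - 8*(-4))/(6 - 8*(-4)) - 472) = √((-4 + 32)/(6 + 32) - 472) = √(28/38 - 472) = √((1/38)*28 - 472) = √(14/19 - 472) = √(-8954/19) = 11*I*√1406/19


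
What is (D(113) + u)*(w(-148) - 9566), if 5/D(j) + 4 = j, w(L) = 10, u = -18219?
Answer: 18976935496/109 ≈ 1.7410e+8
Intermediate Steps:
D(j) = 5/(-4 + j)
(D(113) + u)*(w(-148) - 9566) = (5/(-4 + 113) - 18219)*(10 - 9566) = (5/109 - 18219)*(-9556) = -1985866/109*(-9556) = 18976935496/109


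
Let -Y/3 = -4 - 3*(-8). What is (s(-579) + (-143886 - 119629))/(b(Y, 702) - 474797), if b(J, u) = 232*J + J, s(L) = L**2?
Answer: -71726/488777 ≈ -0.14675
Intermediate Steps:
Y = -60 (Y = -3*(-4 - 3*(-8)) = -3*(-4 + 24) = -3*20 = -60)
b(J, u) = 233*J
(s(-579) + (-143886 - 119629))/(b(Y, 702) - 474797) = ((-579)**2 + (-143886 - 119629))/(233*(-60) - 474797) = (335241 - 263515)/(-13980 - 474797) = 71726/(-488777) = 71726*(-1/488777) = -71726/488777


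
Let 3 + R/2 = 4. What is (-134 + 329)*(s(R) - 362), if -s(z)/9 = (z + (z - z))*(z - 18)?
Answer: -14430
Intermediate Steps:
R = 2 (R = -6 + 2*4 = -6 + 8 = 2)
s(z) = -9*z*(-18 + z) (s(z) = -9*(z + (z - z))*(z - 18) = -9*(z + 0)*(-18 + z) = -9*z*(-18 + z))
(-134 + 329)*(s(R) - 362) = (-134 + 329)*(9*2*(18 - 1*2) - 362) = 195*(9*2*(18 - 2) - 362) = 195*(9*2*16 - 362) = 195*(288 - 362) = 195*(-74) = -14430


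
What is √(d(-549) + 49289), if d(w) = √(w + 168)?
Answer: √(49289 + I*√381) ≈ 222.01 + 0.044*I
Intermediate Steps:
d(w) = √(168 + w)
√(d(-549) + 49289) = √(√(168 - 549) + 49289) = √(√(-381) + 49289) = √(I*√381 + 49289) = √(49289 + I*√381)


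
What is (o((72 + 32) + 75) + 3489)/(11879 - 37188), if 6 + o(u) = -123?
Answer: -3360/25309 ≈ -0.13276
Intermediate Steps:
o(u) = -129 (o(u) = -6 - 123 = -129)
(o((72 + 32) + 75) + 3489)/(11879 - 37188) = (-129 + 3489)/(11879 - 37188) = 3360/(-25309) = 3360*(-1/25309) = -3360/25309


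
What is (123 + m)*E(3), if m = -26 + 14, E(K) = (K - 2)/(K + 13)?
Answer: 111/16 ≈ 6.9375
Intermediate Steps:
E(K) = (-2 + K)/(13 + K)
m = -12
(123 + m)*E(3) = (123 - 12)*((-2 + 3)/(13 + 3)) = 111*(1/16) = 111/16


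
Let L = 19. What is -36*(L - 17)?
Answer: -72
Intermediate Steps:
-36*(L - 17) = -36*(19 - 17) = -36*2 = -72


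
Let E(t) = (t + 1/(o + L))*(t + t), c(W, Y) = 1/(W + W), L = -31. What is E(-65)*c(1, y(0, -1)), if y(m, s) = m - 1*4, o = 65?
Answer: 143585/34 ≈ 4223.1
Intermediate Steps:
y(m, s) = -4 + m (y(m, s) = m - 4 = -4 + m)
c(W, Y) = 1/(2*W)
E(t) = 2*t*(1/34 + t) (E(t) = (t + 1/(65 - 31))*(t + t) = (t + 1/34)*(2*t) = (1/34 + t)*(2*t) = 2*t*(1/34 + t))
E(-65)*c(1, y(0, -1)) = ((1/17)*(-65)*(1 + 34*(-65)))*((1/2)/1) = ((1/17)*(-65)*(1 - 2210))*((1/2)*1) = ((1/17)*(-65)*(-2209))*(1/2) = (143585/17)*(1/2) = 143585/34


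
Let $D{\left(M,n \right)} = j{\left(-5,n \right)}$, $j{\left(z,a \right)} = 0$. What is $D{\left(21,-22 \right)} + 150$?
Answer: $150$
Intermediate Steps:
$D{\left(M,n \right)} = 0$
$D{\left(21,-22 \right)} + 150 = 0 + 150 = 150$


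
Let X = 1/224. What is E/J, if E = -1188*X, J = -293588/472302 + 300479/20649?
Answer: -2309817789/6066869144 ≈ -0.38073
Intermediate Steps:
X = 1/224 ≈ 0.0044643
J = 1191706439/85548807 (J = -293588*1/472302 + 300479*(1/20649) = -7726/12429 + 300479/20649 = 1191706439/85548807 ≈ 13.930)
E = -297/56 (E = -1188*1/224 = -297/56 ≈ -5.3036)
E/J = -297/(56*1191706439/85548807) = -297/56*85548807/1191706439 = -2309817789/6066869144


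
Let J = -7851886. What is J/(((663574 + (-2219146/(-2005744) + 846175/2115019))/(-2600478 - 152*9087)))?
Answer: 22104528890916267038184032/469168527921939173 ≈ 4.7114e+7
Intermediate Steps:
J/(((663574 + (-2219146/(-2005744) + 846175/2115019))/(-2600478 - 152*9087))) = -7851886*(-2600478 - 152*9087)/(663574 + (-2219146/(-2005744) + 846175/2115019)) = -7851886*(-2600478 - 1381224)/(663574 + (-2219146*(-1/2005744) + 846175*(1/2115019))) = -7851886*(-3981702/(663574 + (1109573/1002872 + 846175/2115019))) = -7851886*(-3981702/(663574 + 3195373191487/2121093334568)) = -7851886/((1407505583765817519/2121093334568)*(-1/3981702)) = -7851886/(-469168527921939173/2815187190812024912) = -7851886*(-2815187190812024912/469168527921939173) = 22104528890916267038184032/469168527921939173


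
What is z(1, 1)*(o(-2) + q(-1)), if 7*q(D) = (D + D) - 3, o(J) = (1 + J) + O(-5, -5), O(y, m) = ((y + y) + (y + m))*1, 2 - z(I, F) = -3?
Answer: -760/7 ≈ -108.57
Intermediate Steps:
z(I, F) = 5 (z(I, F) = 2 - 1*(-3) = 2 + 3 = 5)
O(y, m) = m + 3*y (O(y, m) = (2*y + (m + y))*1 = (m + 3*y)*1 = m + 3*y)
o(J) = -19 + J (o(J) = (1 + J) + (-5 + 3*(-5)) = (1 + J) + (-5 - 15) = (1 + J) - 20 = -19 + J)
q(D) = -3/7 + 2*D/7 (q(D) = ((D + D) - 3)/7 = (2*D - 3)/7 = (-3 + 2*D)/7 = -3/7 + 2*D/7)
z(1, 1)*(o(-2) + q(-1)) = 5*((-19 - 2) + (-3/7 + (2/7)*(-1))) = 5*(-21 + (-3/7 - 2/7)) = 5*(-21 - 5/7) = 5*(-152/7) = -760/7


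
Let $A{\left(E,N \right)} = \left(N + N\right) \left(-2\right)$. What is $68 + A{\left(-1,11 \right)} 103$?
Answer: $-4464$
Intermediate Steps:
$A{\left(E,N \right)} = - 4 N$ ($A{\left(E,N \right)} = 2 N \left(-2\right) = - 4 N$)
$68 + A{\left(-1,11 \right)} 103 = 68 + \left(-4\right) 11 \cdot 103 = 68 - 4532 = -4464$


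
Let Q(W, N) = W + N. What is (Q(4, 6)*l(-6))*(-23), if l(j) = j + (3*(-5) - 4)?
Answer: 5750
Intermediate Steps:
Q(W, N) = N + W
l(j) = -19 + j (l(j) = j + (-15 - 4) = j - 19 = -19 + j)
(Q(4, 6)*l(-6))*(-23) = ((6 + 4)*(-19 - 6))*(-23) = (10*(-25))*(-23) = -250*(-23) = 5750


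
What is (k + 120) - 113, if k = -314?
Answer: -307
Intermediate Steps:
(k + 120) - 113 = (-314 + 120) - 113 = -194 - 113 = -307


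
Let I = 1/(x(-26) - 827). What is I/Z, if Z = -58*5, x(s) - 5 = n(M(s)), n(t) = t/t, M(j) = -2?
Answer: 1/238090 ≈ 4.2001e-6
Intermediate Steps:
n(t) = 1
x(s) = 6 (x(s) = 5 + 1 = 6)
Z = -290
I = -1/821 (I = 1/(6 - 827) = 1/(-821) = -1/821 ≈ -0.0012180)
I/Z = -1/821/(-290) = -1/821*(-1/290) = 1/238090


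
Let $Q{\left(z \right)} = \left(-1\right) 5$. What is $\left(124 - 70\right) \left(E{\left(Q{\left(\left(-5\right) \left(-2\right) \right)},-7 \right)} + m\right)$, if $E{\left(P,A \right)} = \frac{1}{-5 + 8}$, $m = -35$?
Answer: $-1872$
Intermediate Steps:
$Q{\left(z \right)} = -5$
$E{\left(P,A \right)} = \frac{1}{3}$
$\left(124 - 70\right) \left(E{\left(Q{\left(\left(-5\right) \left(-2\right) \right)},-7 \right)} + m\right) = \left(124 - 70\right) \left(\frac{1}{3} - 35\right) = 54 \left(- \frac{104}{3}\right) = -1872$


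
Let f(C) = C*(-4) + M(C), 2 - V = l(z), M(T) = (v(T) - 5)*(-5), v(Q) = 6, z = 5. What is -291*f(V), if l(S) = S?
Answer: -2037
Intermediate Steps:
M(T) = -5 (M(T) = (6 - 5)*(-5) = 1*(-5) = -5)
V = -3 (V = 2 - 1*5 = 2 - 5 = -3)
f(C) = -5 - 4*C (f(C) = C*(-4) - 5 = -4*C - 5 = -5 - 4*C)
-291*f(V) = -291*(-5 - 4*(-3)) = -291*(-5 + 12) = -291*7 = -2037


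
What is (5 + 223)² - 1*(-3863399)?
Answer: 3915383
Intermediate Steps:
(5 + 223)² - 1*(-3863399) = 228² + 3863399 = 51984 + 3863399 = 3915383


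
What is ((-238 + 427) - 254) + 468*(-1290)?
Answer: -603785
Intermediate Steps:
((-238 + 427) - 254) + 468*(-1290) = (189 - 254) - 603720 = -65 - 603720 = -603785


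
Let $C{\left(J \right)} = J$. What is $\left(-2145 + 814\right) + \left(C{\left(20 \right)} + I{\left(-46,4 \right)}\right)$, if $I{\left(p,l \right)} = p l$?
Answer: $-1495$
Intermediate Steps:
$I{\left(p,l \right)} = l p$
$\left(-2145 + 814\right) + \left(C{\left(20 \right)} + I{\left(-46,4 \right)}\right) = \left(-2145 + 814\right) + \left(20 + 4 \left(-46\right)\right) = -1331 + \left(20 - 184\right) = -1331 - 164 = -1495$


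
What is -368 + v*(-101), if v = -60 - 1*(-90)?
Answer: -3398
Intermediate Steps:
v = 30 (v = -60 + 90 = 30)
-368 + v*(-101) = -368 + 30*(-101) = -368 - 3030 = -3398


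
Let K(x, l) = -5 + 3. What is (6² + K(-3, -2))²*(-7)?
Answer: -8092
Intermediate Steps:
K(x, l) = -2
(6² + K(-3, -2))²*(-7) = (6² - 2)²*(-7) = (36 - 2)²*(-7) = 34²*(-7) = 1156*(-7) = -8092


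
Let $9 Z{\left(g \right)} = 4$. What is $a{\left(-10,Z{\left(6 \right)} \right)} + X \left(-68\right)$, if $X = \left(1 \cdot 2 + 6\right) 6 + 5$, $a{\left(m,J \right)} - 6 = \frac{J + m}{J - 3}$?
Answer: $- \frac{82668}{23} \approx -3594.3$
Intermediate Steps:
$Z{\left(g \right)} = \frac{4}{9}$ ($Z{\left(g \right)} = \frac{1}{9} \cdot 4 = \frac{4}{9}$)
$a{\left(m,J \right)} = 6 + \frac{J + m}{-3 + J}$ ($a{\left(m,J \right)} = 6 + \frac{J + m}{J - 3} = 6 + \frac{J + m}{-3 + J}$)
$X = 53$ ($X = \left(2 + 6\right) 6 + 5 = 8 \cdot 6 + 5 = 48 + 5 = 53$)
$a{\left(-10,Z{\left(6 \right)} \right)} + X \left(-68\right) = \frac{-18 - 10 + 7 \cdot \frac{4}{9}}{-3 + \frac{4}{9}} + 53 \left(-68\right) = \frac{-18 - 10 + \frac{28}{9}}{- \frac{23}{9}} - 3604 = \left(- \frac{9}{23}\right) \left(- \frac{224}{9}\right) - 3604 = \frac{224}{23} - 3604 = - \frac{82668}{23}$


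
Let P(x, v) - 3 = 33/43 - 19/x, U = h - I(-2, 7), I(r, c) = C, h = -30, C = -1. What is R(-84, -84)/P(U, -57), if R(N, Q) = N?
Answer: -104748/5515 ≈ -18.993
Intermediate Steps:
I(r, c) = -1
U = -29 (U = -30 - 1*(-1) = -30 + 1 = -29)
P(x, v) = 162/43 - 19/x (P(x, v) = 3 + (33/43 - 19/x) = 162/43 - 19/x)
R(-84, -84)/P(U, -57) = -84/(162/43 - 19/(-29)) = -84/(162/43 - 19*(-1/29)) = -84/(162/43 + 19/29) = -84/5515/1247 = -84*1247/5515 = -104748/5515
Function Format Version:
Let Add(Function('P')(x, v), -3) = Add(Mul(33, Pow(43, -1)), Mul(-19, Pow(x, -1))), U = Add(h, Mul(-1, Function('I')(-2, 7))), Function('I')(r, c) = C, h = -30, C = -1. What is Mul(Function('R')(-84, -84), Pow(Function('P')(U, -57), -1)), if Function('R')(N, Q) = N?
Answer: Rational(-104748, 5515) ≈ -18.993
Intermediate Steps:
Function('I')(r, c) = -1
U = -29 (U = Add(-30, Mul(-1, -1)) = Add(-30, 1) = -29)
Function('P')(x, v) = Add(Rational(162, 43), Mul(-19, Pow(x, -1))) (Function('P')(x, v) = Add(3, Add(Mul(33, Pow(43, -1)), Mul(-19, Pow(x, -1)))) = Add(3, Add(Mul(33, Rational(1, 43)), Mul(-19, Pow(x, -1)))) = Add(3, Add(Rational(33, 43), Mul(-19, Pow(x, -1)))) = Add(Rational(162, 43), Mul(-19, Pow(x, -1))))
Mul(Function('R')(-84, -84), Pow(Function('P')(U, -57), -1)) = Mul(-84, Pow(Add(Rational(162, 43), Mul(-19, Pow(-29, -1))), -1)) = Mul(-84, Pow(Add(Rational(162, 43), Mul(-19, Rational(-1, 29))), -1)) = Mul(-84, Pow(Add(Rational(162, 43), Rational(19, 29)), -1)) = Mul(-84, Pow(Rational(5515, 1247), -1)) = Mul(-84, Rational(1247, 5515)) = Rational(-104748, 5515)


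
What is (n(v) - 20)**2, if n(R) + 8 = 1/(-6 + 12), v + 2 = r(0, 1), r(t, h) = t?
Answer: 27889/36 ≈ 774.69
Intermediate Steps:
v = -2 (v = -2 + 0 = -2)
n(R) = -47/6 (n(R) = -8 + 1/(-6 + 12) = -8 + 1/6 = -47/6)
(n(v) - 20)**2 = (-47/6 - 20)**2 = (-167/6)**2 = 27889/36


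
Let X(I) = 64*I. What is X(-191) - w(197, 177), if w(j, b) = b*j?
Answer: -47093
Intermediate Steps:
X(-191) - w(197, 177) = 64*(-191) - 177*197 = -12224 - 1*34869 = -12224 - 34869 = -47093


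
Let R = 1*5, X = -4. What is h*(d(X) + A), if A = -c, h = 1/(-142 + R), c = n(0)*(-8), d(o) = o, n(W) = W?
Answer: 4/137 ≈ 0.029197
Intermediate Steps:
R = 5
c = 0 (c = 0*(-8) = 0)
h = -1/137 (h = 1/(-142 + 5) = 1/(-137) = -1/137 ≈ -0.0072993)
A = 0 (A = -1*0 = 0)
h*(d(X) + A) = -(-4 + 0)/137 = -1/137*(-4) = 4/137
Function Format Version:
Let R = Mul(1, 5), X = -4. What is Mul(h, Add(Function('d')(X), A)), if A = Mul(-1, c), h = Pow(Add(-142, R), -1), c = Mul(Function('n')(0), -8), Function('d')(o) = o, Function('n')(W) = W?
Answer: Rational(4, 137) ≈ 0.029197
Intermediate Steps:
R = 5
c = 0 (c = Mul(0, -8) = 0)
h = Rational(-1, 137) (h = Pow(Add(-142, 5), -1) = Pow(-137, -1) = Rational(-1, 137) ≈ -0.0072993)
A = 0 (A = Mul(-1, 0) = 0)
Mul(h, Add(Function('d')(X), A)) = Mul(Rational(-1, 137), Add(-4, 0)) = Mul(Rational(-1, 137), -4) = Rational(4, 137)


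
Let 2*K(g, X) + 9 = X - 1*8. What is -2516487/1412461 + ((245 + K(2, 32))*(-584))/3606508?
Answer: -22980227714/12609039347 ≈ -1.8225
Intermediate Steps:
K(g, X) = -17/2 + X/2 (K(g, X) = -9/2 + (X - 1*8)/2 = -9/2 + (X - 8)/2 = -9/2 + (-8 + X)/2 = -9/2 + (-4 + X/2) = -17/2 + X/2)
-2516487/1412461 + ((245 + K(2, 32))*(-584))/3606508 = -2516487/1412461 + ((245 + (-17/2 + (½)*32))*(-584))/3606508 = -2516487*1/1412461 + ((245 + (-17/2 + 16))*(-584))*(1/3606508) = -2516487/1412461 + ((245 + 15/2)*(-584))*(1/3606508) = -2516487/1412461 + ((505/2)*(-584))*(1/3606508) = -2516487/1412461 - 147460*1/3606508 = -2516487/1412461 - 365/8927 = -22980227714/12609039347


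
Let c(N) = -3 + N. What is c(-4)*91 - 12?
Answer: -649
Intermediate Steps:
c(-4)*91 - 12 = (-3 - 4)*91 - 12 = -7*91 - 12 = -637 - 12 = -649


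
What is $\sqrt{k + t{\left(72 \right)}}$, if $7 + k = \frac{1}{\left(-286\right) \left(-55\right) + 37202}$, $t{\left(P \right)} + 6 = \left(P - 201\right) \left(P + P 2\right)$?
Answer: $\frac{7 i \sqrt{398498389971}}{26466} \approx 166.96 i$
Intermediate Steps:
$t{\left(P \right)} = -6 + 3 P \left(-201 + P\right)$ ($t{\left(P \right)} = -6 + \left(P - 201\right) \left(P + P 2\right) = -6 + \left(-201 + P\right) \left(P + 2 P\right) = -6 + \left(-201 + P\right) 3 P = -6 + 3 P \left(-201 + P\right)$)
$k = - \frac{370523}{52932}$ ($k = -7 + \frac{1}{\left(-286\right) \left(-55\right) + 37202} = -7 + \frac{1}{15730 + 37202} = -7 + \frac{1}{52932} = - \frac{370523}{52932} \approx -7.0$)
$\sqrt{k + t{\left(72 \right)}} = \sqrt{- \frac{370523}{52932} - \left(43422 - 15552\right)} = \sqrt{- \frac{370523}{52932} - 27870} = \sqrt{- \frac{1475585363}{52932}} = \frac{7 i \sqrt{398498389971}}{26466}$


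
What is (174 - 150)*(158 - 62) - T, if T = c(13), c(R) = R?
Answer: 2291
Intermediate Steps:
T = 13
(174 - 150)*(158 - 62) - T = (174 - 150)*(158 - 62) - 1*13 = 24*96 - 13 = 2304 - 13 = 2291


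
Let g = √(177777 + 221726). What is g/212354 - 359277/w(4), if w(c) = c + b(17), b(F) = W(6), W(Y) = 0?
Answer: -359277/4 + √399503/212354 ≈ -89819.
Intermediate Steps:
b(F) = 0
w(c) = c (w(c) = c + 0 = c)
g = √399503 ≈ 632.06
g/212354 - 359277/w(4) = √399503/212354 - 359277/4 = -359277/4 + √399503/212354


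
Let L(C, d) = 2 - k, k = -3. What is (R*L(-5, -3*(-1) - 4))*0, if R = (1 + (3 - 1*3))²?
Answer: 0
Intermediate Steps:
R = 1 (R = (1 + (3 - 3))² = (1 + 0)² = 1² = 1)
L(C, d) = 5 (L(C, d) = 2 - 1*(-3) = 2 + 3 = 5)
(R*L(-5, -3*(-1) - 4))*0 = (1*5)*0 = 5*0 = 0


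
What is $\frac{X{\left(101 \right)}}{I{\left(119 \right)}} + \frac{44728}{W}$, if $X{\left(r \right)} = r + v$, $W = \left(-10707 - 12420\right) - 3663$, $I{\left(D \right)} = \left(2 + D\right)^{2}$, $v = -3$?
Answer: $- \frac{326118614}{196116195} \approx -1.6629$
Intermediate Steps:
$W = -26790$ ($W = -23127 - 3663 = -26790$)
$X{\left(r \right)} = -3 + r$ ($X{\left(r \right)} = r - 3 = -3 + r$)
$\frac{X{\left(101 \right)}}{I{\left(119 \right)}} + \frac{44728}{W} = \frac{-3 + 101}{\left(2 + 119\right)^{2}} + \frac{44728}{-26790} = \frac{98}{121^{2}} + 44728 \left(- \frac{1}{26790}\right) = \frac{98}{14641} - \frac{22364}{13395} = - \frac{326118614}{196116195}$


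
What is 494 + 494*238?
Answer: 118066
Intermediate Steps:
494 + 494*238 = 494 + 117572 = 118066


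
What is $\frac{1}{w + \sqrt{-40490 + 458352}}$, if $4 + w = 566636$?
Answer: $\frac{283316}{160535702781} - \frac{\sqrt{417862}}{321071405562} \approx 1.7628 \cdot 10^{-6}$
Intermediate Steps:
$w = 566632$ ($w = -4 + 566636 = 566632$)
$\frac{1}{w + \sqrt{-40490 + 458352}} = \frac{1}{566632 + \sqrt{-40490 + 458352}} = \frac{1}{566632 + \sqrt{417862}}$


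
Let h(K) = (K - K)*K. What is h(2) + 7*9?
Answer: 63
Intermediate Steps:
h(K) = 0 (h(K) = 0*K = 0)
h(2) + 7*9 = 0 + 7*9 = 0 + 63 = 63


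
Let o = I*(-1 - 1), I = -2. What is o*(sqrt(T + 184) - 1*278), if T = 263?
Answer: -1112 + 4*sqrt(447) ≈ -1027.4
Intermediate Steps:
o = 4 (o = -2*(-1 - 1) = -2*(-2) = 4)
o*(sqrt(T + 184) - 1*278) = 4*(sqrt(263 + 184) - 1*278) = 4*(sqrt(447) - 278) = 4*(-278 + sqrt(447)) = -1112 + 4*sqrt(447)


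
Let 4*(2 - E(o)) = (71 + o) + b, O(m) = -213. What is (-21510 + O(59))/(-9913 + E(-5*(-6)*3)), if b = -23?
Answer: 43446/19891 ≈ 2.1842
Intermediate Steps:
E(o) = -10 - o/4 (E(o) = 2 - ((71 + o) - 23)/4 = 2 - (48 + o)/4 = 2 + (-12 - o/4) = -10 - o/4)
(-21510 + O(59))/(-9913 + E(-5*(-6)*3)) = (-21510 - 213)/(-9913 + (-10 - (-5*(-6))*3/4)) = -21723/(-9913 + (-10 - 15*3/2)) = -21723/(-9913 + (-10 - 1/4*90)) = -21723/(-9913 + (-10 - 45/2)) = -21723/(-9913 - 65/2) = -21723/(-19891/2) = -21723*(-2/19891) = 43446/19891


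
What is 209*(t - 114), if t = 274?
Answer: 33440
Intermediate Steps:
209*(t - 114) = 209*(274 - 114) = 209*160 = 33440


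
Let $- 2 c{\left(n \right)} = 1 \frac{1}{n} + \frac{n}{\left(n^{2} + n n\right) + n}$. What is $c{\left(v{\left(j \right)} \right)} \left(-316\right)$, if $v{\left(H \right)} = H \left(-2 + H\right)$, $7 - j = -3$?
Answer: $\frac{19039}{6440} \approx 2.9564$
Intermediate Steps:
$j = 10$ ($j = 7 - -3 = 7 + 3 = 10$)
$c{\left(n \right)} = - \frac{1}{2 n} - \frac{n}{2 \left(n + 2 n^{2}\right)}$ ($c{\left(n \right)} = - \frac{1 \frac{1}{n} + \frac{n}{\left(n^{2} + n n\right) + n}}{2} = - \frac{\frac{1}{n} + \frac{n}{\left(n^{2} + n^{2}\right) + n}}{2} = - \frac{\frac{1}{n} + \frac{n}{2 n^{2} + n}}{2} = - \frac{\frac{1}{n} + \frac{n}{n + 2 n^{2}}}{2} = - \frac{1}{2 n} - \frac{n}{2 \left(n + 2 n^{2}\right)}$)
$c{\left(v{\left(j \right)} \right)} \left(-316\right) = \frac{-1 - 3 \cdot 10 \left(-2 + 10\right)}{2 \cdot 10 \left(-2 + 10\right) \left(1 + 2 \cdot 10 \left(-2 + 10\right)\right)} \left(-316\right) = \frac{-1 - 3 \cdot 10 \cdot 8}{2 \cdot 10 \cdot 8 \left(1 + 2 \cdot 10 \cdot 8\right)} \left(-316\right) = \frac{-1 - 240}{2 \cdot 80 \left(1 + 2 \cdot 80\right)} \left(-316\right) = \frac{1}{2} \cdot \frac{1}{80} \frac{1}{1 + 160} \left(-1 - 240\right) \left(-316\right) = \frac{1}{2} \cdot \frac{1}{80} \cdot \frac{1}{161} \left(-241\right) \left(-316\right) = \left(- \frac{241}{25760}\right) \left(-316\right) = \frac{19039}{6440}$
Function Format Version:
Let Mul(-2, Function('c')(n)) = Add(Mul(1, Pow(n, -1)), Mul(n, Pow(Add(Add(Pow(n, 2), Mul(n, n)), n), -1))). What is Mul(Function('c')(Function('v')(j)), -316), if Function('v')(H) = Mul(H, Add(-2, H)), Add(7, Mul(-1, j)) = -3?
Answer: Rational(19039, 6440) ≈ 2.9564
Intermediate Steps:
j = 10 (j = Add(7, Mul(-1, -3)) = Add(7, 3) = 10)
Function('c')(n) = Add(Mul(Rational(-1, 2), Pow(n, -1)), Mul(Rational(-1, 2), n, Pow(Add(n, Mul(2, Pow(n, 2))), -1))) (Function('c')(n) = Mul(Rational(-1, 2), Add(Mul(1, Pow(n, -1)), Mul(n, Pow(Add(Add(Pow(n, 2), Mul(n, n)), n), -1)))) = Mul(Rational(-1, 2), Add(Pow(n, -1), Mul(n, Pow(Add(Add(Pow(n, 2), Pow(n, 2)), n), -1)))) = Mul(Rational(-1, 2), Add(Pow(n, -1), Mul(n, Pow(Add(Mul(2, Pow(n, 2)), n), -1)))) = Mul(Rational(-1, 2), Add(Pow(n, -1), Mul(n, Pow(Add(n, Mul(2, Pow(n, 2))), -1)))) = Add(Mul(Rational(-1, 2), Pow(n, -1)), Mul(Rational(-1, 2), n, Pow(Add(n, Mul(2, Pow(n, 2))), -1))))
Mul(Function('c')(Function('v')(j)), -316) = Mul(Mul(Rational(1, 2), Pow(Mul(10, Add(-2, 10)), -1), Pow(Add(1, Mul(2, Mul(10, Add(-2, 10)))), -1), Add(-1, Mul(-3, Mul(10, Add(-2, 10))))), -316) = Mul(Mul(Rational(1, 2), Pow(Mul(10, 8), -1), Pow(Add(1, Mul(2, Mul(10, 8))), -1), Add(-1, Mul(-3, Mul(10, 8)))), -316) = Mul(Mul(Rational(1, 2), Pow(80, -1), Pow(Add(1, Mul(2, 80)), -1), Add(-1, Mul(-3, 80))), -316) = Mul(Mul(Rational(1, 2), Rational(1, 80), Pow(Add(1, 160), -1), Add(-1, -240)), -316) = Mul(Mul(Rational(1, 2), Rational(1, 80), Pow(161, -1), -241), -316) = Mul(Mul(Rational(1, 2), Rational(1, 80), Rational(1, 161), -241), -316) = Mul(Rational(-241, 25760), -316) = Rational(19039, 6440)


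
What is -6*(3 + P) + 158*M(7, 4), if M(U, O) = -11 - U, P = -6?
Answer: -2826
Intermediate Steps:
-6*(3 + P) + 158*M(7, 4) = -6*(3 - 6) + 158*(-11 - 1*7) = -6*(-3) + 158*(-11 - 7) = 18 + 158*(-18) = 18 - 2844 = -2826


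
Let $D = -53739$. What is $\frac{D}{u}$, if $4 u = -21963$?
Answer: $\frac{71652}{7321} \approx 9.7872$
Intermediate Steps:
$u = - \frac{21963}{4}$ ($u = \frac{1}{4} \left(-21963\right) = - \frac{21963}{4} \approx -5490.8$)
$\frac{D}{u} = - \frac{53739}{- \frac{21963}{4}} = \left(-53739\right) \left(- \frac{4}{21963}\right) = \frac{71652}{7321}$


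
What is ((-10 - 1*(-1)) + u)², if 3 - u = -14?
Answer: 64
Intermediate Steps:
u = 17 (u = 3 - 1*(-14) = 3 + 14 = 17)
((-10 - 1*(-1)) + u)² = ((-10 - 1*(-1)) + 17)² = ((-10 + 1) + 17)² = (-9 + 17)² = 8² = 64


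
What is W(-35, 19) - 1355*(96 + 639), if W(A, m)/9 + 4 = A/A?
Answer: -995952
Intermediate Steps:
W(A, m) = -27 (W(A, m) = -36 + 9*(A/A) = -36 + 9*1 = -36 + 9 = -27)
W(-35, 19) - 1355*(96 + 639) = -27 - 1355*(96 + 639) = -27 - 1355*735 = -27 - 995925 = -995952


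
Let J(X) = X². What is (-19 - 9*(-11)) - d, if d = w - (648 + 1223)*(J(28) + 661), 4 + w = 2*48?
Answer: 2703583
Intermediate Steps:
w = 92 (w = -4 + 2*48 = -4 + 96 = 92)
d = -2703503 (d = 92 - (648 + 1223)*(28² + 661) = 92 - 1871*(784 + 661) = 92 - 1871*1445 = 92 - 1*2703595 = 92 - 2703595 = -2703503)
(-19 - 9*(-11)) - d = (-19 - 9*(-11)) - 1*(-2703503) = (-19 + 99) + 2703503 = 80 + 2703503 = 2703583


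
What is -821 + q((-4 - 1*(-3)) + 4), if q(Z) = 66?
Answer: -755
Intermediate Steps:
-821 + q((-4 - 1*(-3)) + 4) = -821 + 66 = -755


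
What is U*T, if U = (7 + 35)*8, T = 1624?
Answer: 545664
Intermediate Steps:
U = 336 (U = 42*8 = 336)
U*T = 336*1624 = 545664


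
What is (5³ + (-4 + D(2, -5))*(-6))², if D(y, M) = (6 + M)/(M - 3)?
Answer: 358801/16 ≈ 22425.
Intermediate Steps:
D(y, M) = (6 + M)/(-3 + M)
(5³ + (-4 + D(2, -5))*(-6))² = (5³ + (-4 + (6 - 5)/(-3 - 5))*(-6))² = (125 + (-4 + 1/(-8))*(-6))² = (125 + (-4 - ⅛*1)*(-6))² = (125 + (-4 - ⅛)*(-6))² = (125 - 33/8*(-6))² = (125 + 99/4)² = (599/4)² = 358801/16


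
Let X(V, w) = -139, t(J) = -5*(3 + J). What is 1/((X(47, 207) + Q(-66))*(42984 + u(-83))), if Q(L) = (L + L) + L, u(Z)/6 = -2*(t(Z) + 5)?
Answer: -1/12847788 ≈ -7.7834e-8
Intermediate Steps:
t(J) = -15 - 5*J
u(Z) = 120 + 60*Z (u(Z) = 6*(-2*((-15 - 5*Z) + 5)) = 6*(-2*(-10 - 5*Z)) = 6*(20 + 10*Z) = 120 + 60*Z)
Q(L) = 3*L (Q(L) = 2*L + L = 3*L)
1/((X(47, 207) + Q(-66))*(42984 + u(-83))) = 1/((-139 + 3*(-66))*(42984 + (120 + 60*(-83)))) = 1/((-139 - 198)*(42984 + (120 - 4980))) = 1/(-337*(42984 - 4860)) = 1/(-337*38124) = 1/(-12847788) = -1/12847788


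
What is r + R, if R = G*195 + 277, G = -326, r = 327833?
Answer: 264540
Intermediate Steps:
R = -63293 (R = -326*195 + 277 = -63570 + 277 = -63293)
r + R = 327833 - 63293 = 264540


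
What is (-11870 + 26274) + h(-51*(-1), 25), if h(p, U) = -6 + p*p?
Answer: 16999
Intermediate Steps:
h(p, U) = -6 + p²
(-11870 + 26274) + h(-51*(-1), 25) = (-11870 + 26274) + (-6 + (-51*(-1))²) = 14404 + (-6 + 51²) = 14404 + (-6 + 2601) = 14404 + 2595 = 16999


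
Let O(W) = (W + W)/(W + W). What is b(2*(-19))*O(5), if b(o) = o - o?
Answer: 0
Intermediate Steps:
O(W) = 1 (O(W) = (2*W)/((2*W)) = (2*W)*(1/(2*W)) = 1)
b(o) = 0
b(2*(-19))*O(5) = 0*1 = 0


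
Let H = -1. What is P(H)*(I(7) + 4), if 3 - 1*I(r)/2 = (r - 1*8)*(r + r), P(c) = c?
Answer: -38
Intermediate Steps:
I(r) = 6 - 4*r*(-8 + r) (I(r) = 6 - 2*(r - 1*8)*(r + r) = 6 - 2*(r - 8)*2*r = 6 - 2*(-8 + r)*2*r = 6 - 4*r*(-8 + r))
P(H)*(I(7) + 4) = -((6 - 4*7**2 + 32*7) + 4) = -((6 - 4*49 + 224) + 4) = -((6 - 196 + 224) + 4) = -(34 + 4) = -1*38 = -38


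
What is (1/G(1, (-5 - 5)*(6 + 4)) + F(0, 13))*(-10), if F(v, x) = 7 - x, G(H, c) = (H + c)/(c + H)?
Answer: 50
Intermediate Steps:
G(H, c) = 1 (G(H, c) = (H + c)/(H + c) = 1)
(1/G(1, (-5 - 5)*(6 + 4)) + F(0, 13))*(-10) = (1/1 + (7 - 1*13))*(-10) = (1 + (7 - 13))*(-10) = (1 - 6)*(-10) = -5*(-10) = 50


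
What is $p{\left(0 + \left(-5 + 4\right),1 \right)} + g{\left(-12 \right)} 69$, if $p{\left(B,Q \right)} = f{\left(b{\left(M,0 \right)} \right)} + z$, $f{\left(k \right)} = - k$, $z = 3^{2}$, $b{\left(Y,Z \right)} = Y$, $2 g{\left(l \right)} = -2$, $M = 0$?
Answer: $-60$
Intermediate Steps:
$g{\left(l \right)} = -1$ ($g{\left(l \right)} = \frac{1}{2} \left(-2\right) = -1$)
$z = 9$
$p{\left(B,Q \right)} = 9$ ($p{\left(B,Q \right)} = \left(-1\right) 0 + 9 = 0 + 9 = 9$)
$p{\left(0 + \left(-5 + 4\right),1 \right)} + g{\left(-12 \right)} 69 = 9 - 69 = -60$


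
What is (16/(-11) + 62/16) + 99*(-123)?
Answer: -1071363/88 ≈ -12175.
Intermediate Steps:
(16/(-11) + 62/16) + 99*(-123) = (16*(-1/11) + 62*(1/16)) - 12177 = (-16/11 + 31/8) - 12177 = 213/88 - 12177 = -1071363/88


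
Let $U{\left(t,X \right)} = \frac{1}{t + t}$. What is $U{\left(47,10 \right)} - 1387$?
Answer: $- \frac{130377}{94} \approx -1387.0$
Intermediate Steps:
$U{\left(t,X \right)} = \frac{1}{2 t}$
$U{\left(47,10 \right)} - 1387 = \frac{1}{2 \cdot 47} - 1387 = \frac{1}{2} \cdot \frac{1}{47} - 1387 = \frac{1}{94} - 1387 = - \frac{130377}{94}$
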